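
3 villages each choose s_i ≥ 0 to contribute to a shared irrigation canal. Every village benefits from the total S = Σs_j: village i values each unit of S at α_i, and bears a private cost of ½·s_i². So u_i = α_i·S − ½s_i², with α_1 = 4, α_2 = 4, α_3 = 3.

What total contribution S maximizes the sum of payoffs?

33

Planner FOC: ∂(Σu_j)/∂s_i = (Σα_j) − s_i = 0, so s_i^SO = Σα_j = 11 for every i; S^SO = 33.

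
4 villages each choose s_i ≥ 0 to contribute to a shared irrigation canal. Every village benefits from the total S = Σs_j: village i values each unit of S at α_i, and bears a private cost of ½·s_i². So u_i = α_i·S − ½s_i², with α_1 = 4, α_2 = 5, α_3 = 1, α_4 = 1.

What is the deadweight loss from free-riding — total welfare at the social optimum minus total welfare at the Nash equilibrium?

142.5

Village i's FOC: ∂u_i/∂s_i = α_i − s_i = 0, so s_i* = α_i.
NE contributions = (4, 5, 1, 1); S = 11.
W^NE = (Σα)·S − ½Σα_i² = 11² − ½·43 = 99.5.
Planner sets s_i = Σα_j = 11 for every i, so S^SO = 4·11 = 44.
W^SO = (Σα)·S^SO − ½·4·(Σα)² = (4/2)·11² = 242.
Deadweight loss = W^SO − W^NE = 142.5.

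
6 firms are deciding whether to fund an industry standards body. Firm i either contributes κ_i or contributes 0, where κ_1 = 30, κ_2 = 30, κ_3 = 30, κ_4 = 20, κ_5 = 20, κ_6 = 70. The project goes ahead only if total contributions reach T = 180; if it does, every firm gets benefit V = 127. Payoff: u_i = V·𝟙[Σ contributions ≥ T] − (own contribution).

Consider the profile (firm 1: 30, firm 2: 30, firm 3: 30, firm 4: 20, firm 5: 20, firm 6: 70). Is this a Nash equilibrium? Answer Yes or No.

Total = 200 ≥ 180: provided.
Firm 1 (pledges 30, payoff 97): dropping to 0 → total 170, payoff 0. No gain.
Firm 2 (pledges 30, payoff 97): dropping to 0 → total 170, payoff 0. No gain.
Firm 3 (pledges 30, payoff 97): dropping to 0 → total 170, payoff 0. No gain.
Firm 4 (pledges 20, payoff 107): dropping to 0 → total 180, payoff 127. Profitable deviation.

No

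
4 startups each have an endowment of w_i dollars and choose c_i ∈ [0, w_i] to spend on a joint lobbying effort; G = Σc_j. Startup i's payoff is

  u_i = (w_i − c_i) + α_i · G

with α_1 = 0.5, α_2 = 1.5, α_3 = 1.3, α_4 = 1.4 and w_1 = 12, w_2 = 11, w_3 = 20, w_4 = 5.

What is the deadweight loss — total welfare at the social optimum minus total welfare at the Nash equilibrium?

44.4

∂u_i/∂c_i = α_i − 1, so startup i contributes w_i if α_i > 1, else 0.
α_i > 1 for i ∈ {2, 3, 4}; NE contributions (0, 11, 20, 5), G = 36.
W^NE = Σw_i − G^NE + (Σα_i)·G^NE = 48 + 3.7·36 = 181.2.
Planner: ∂(Σu_j)/∂c_i = Σα_j − 1 = 3.7 > 0, so everyone contributes w_i; G^SO = 48, W^SO = 48 + 3.7·48 = 225.6.
Deadweight loss = 44.4.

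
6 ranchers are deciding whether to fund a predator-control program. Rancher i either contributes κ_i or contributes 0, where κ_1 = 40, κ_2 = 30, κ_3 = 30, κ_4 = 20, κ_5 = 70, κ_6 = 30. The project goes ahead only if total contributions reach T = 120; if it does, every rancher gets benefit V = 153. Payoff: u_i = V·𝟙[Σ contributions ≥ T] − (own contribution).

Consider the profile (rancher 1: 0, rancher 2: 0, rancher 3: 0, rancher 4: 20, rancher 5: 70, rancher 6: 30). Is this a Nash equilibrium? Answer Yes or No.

Total = 120 ≥ 120: provided.
Rancher 1 (pledges 0, payoff 153): pledging 40 → total 160, payoff 113. No gain.
Rancher 2 (pledges 0, payoff 153): pledging 30 → total 150, payoff 123. No gain.
Rancher 3 (pledges 0, payoff 153): pledging 30 → total 150, payoff 123. No gain.
Rancher 4 (pledges 20, payoff 133): dropping to 0 → total 100, payoff 0. No gain.
Rancher 5 (pledges 70, payoff 83): dropping to 0 → total 50, payoff 0. No gain.
Rancher 6 (pledges 30, payoff 123): dropping to 0 → total 90, payoff 0. No gain.

Yes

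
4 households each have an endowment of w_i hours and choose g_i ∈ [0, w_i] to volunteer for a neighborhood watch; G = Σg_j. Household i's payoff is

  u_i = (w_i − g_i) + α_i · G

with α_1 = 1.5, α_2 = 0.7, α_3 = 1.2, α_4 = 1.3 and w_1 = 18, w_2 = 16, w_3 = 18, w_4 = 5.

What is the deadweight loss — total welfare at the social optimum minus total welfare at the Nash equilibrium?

∂u_i/∂g_i = α_i − 1, so household i contributes w_i if α_i > 1, else 0.
α_i > 1 for i ∈ {1, 3, 4}; NE contributions (18, 0, 18, 5), G = 41.
W^NE = Σw_i − G^NE + (Σα_i)·G^NE = 57 + 3.7·41 = 208.7.
Planner: ∂(Σu_j)/∂g_i = Σα_j − 1 = 3.7 > 0, so everyone contributes w_i; G^SO = 57, W^SO = 57 + 3.7·57 = 267.9.
Deadweight loss = 59.2.

59.2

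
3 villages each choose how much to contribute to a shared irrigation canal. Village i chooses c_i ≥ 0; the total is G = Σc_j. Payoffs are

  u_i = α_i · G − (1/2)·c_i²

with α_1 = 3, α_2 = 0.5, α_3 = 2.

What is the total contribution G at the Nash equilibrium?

5.5

Village i's FOC: ∂u_i/∂c_i = α_i − c_i = 0, so c_i* = α_i.
NE contributions = (3, 0.5, 2); G = 5.5.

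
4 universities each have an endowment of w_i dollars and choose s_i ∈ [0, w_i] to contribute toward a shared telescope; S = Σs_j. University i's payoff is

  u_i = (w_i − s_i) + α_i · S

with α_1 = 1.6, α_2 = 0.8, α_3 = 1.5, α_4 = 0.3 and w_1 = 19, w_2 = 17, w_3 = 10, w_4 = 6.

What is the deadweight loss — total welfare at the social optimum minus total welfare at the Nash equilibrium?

73.6

∂u_i/∂s_i = α_i − 1, so university i contributes w_i if α_i > 1, else 0.
α_i > 1 for i ∈ {1, 3}; NE contributions (19, 0, 10, 0), S = 29.
W^NE = Σw_i − S^NE + (Σα_i)·S^NE = 52 + 3.2·29 = 144.8.
Planner: ∂(Σu_j)/∂s_i = Σα_j − 1 = 3.2 > 0, so everyone contributes w_i; S^SO = 52, W^SO = 52 + 3.2·52 = 218.4.
Deadweight loss = 73.6.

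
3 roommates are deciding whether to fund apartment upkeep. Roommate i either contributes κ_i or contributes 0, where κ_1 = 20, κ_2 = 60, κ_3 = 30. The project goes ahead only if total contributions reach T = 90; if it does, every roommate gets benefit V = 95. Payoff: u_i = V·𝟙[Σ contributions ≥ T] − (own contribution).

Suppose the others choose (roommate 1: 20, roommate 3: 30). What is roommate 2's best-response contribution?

60

Others' total = 50. Contributing 60 brings total to 110 ≥ 90: gain V − κ_2 = 35.
Best response: 60.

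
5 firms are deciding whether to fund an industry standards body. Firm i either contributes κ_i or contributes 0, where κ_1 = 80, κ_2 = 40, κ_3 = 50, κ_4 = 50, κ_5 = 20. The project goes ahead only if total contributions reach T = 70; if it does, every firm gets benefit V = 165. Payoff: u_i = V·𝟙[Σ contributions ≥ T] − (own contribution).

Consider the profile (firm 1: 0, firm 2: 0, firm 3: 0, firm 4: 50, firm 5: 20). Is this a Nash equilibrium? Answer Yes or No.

Yes

Total = 70 ≥ 70: provided.
Firm 1 (pledges 0, payoff 165): pledging 80 → total 150, payoff 85. No gain.
Firm 2 (pledges 0, payoff 165): pledging 40 → total 110, payoff 125. No gain.
Firm 3 (pledges 0, payoff 165): pledging 50 → total 120, payoff 115. No gain.
Firm 4 (pledges 50, payoff 115): dropping to 0 → total 20, payoff 0. No gain.
Firm 5 (pledges 20, payoff 145): dropping to 0 → total 50, payoff 0. No gain.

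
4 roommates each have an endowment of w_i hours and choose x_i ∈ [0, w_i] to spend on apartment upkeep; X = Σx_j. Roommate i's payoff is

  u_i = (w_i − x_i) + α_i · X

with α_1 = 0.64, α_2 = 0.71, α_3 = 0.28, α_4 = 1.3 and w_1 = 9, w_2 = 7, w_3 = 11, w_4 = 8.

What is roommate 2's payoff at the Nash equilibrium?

∂u_i/∂x_i = α_i − 1, so roommate i contributes w_i if α_i > 1, else 0.
α_i > 1 for i ∈ {4}; NE contributions (0, 0, 0, 8), X = 8.
u_2 = (7 − 0) + 0.71·8 = 12.68.

12.68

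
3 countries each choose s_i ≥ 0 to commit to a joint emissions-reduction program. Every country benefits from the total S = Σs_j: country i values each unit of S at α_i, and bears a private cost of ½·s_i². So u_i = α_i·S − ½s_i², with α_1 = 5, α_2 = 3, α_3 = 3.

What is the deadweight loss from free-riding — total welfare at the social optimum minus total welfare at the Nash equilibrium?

82

Country i's FOC: ∂u_i/∂s_i = α_i − s_i = 0, so s_i* = α_i.
NE contributions = (5, 3, 3); S = 11.
W^NE = (Σα)·S − ½Σα_i² = 11² − ½·43 = 99.5.
Planner sets s_i = Σα_j = 11 for every i, so S^SO = 3·11 = 33.
W^SO = (Σα)·S^SO − ½·3·(Σα)² = (3/2)·11² = 181.5.
Deadweight loss = W^SO − W^NE = 82.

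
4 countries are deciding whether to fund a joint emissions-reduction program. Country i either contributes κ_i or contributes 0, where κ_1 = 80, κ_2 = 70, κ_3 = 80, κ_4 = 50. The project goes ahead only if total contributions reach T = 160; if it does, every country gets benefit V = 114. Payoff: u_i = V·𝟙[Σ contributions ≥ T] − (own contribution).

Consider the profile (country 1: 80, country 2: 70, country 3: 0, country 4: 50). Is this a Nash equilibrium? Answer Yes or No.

Yes

Total = 200 ≥ 160: provided.
Country 1 (pledges 80, payoff 34): dropping to 0 → total 120, payoff 0. No gain.
Country 2 (pledges 70, payoff 44): dropping to 0 → total 130, payoff 0. No gain.
Country 3 (pledges 0, payoff 114): pledging 80 → total 280, payoff 34. No gain.
Country 4 (pledges 50, payoff 64): dropping to 0 → total 150, payoff 0. No gain.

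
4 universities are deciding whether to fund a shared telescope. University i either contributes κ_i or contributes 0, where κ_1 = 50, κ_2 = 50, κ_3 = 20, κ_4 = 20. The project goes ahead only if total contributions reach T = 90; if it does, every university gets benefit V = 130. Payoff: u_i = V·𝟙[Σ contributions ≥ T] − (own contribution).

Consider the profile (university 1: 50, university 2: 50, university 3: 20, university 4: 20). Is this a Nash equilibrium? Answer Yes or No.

Total = 140 ≥ 90: provided.
University 1 (pledges 50, payoff 80): dropping to 0 → total 90, payoff 130. Profitable deviation.

No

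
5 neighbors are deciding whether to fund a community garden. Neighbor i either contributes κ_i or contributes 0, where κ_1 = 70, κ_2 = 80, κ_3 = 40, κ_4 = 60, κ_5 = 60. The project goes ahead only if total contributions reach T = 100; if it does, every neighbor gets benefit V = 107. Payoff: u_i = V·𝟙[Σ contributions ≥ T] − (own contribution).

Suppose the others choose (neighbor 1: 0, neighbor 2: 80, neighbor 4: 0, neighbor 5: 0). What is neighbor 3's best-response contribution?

40

Others' total = 80. Contributing 40 brings total to 120 ≥ 100: gain V − κ_3 = 67.
Best response: 40.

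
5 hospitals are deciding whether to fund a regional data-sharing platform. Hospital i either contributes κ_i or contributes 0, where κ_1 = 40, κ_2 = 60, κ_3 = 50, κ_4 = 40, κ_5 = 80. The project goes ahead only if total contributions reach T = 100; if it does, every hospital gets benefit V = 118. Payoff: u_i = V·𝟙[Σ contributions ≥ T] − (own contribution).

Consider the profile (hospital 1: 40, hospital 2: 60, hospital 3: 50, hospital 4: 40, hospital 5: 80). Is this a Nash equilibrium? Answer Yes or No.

Total = 270 ≥ 100: provided.
Hospital 1 (pledges 40, payoff 78): dropping to 0 → total 230, payoff 118. Profitable deviation.

No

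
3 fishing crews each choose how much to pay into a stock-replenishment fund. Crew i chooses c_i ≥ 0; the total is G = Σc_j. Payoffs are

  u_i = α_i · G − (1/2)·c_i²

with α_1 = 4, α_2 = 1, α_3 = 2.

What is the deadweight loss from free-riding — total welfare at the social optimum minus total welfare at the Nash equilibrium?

35

Crew i's FOC: ∂u_i/∂c_i = α_i − c_i = 0, so c_i* = α_i.
NE contributions = (4, 1, 2); G = 7.
W^NE = (Σα)·G − ½Σα_i² = 7² − ½·21 = 38.5.
Planner sets c_i = Σα_j = 7 for every i, so G^SO = 3·7 = 21.
W^SO = (Σα)·G^SO − ½·3·(Σα)² = (3/2)·7² = 73.5.
Deadweight loss = W^SO − W^NE = 35.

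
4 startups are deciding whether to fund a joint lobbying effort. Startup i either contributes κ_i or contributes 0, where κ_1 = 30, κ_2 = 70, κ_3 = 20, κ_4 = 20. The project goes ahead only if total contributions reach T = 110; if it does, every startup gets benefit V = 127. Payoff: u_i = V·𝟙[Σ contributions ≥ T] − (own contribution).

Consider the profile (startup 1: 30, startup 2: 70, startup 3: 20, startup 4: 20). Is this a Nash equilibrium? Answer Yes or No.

No

Total = 140 ≥ 110: provided.
Startup 1 (pledges 30, payoff 97): dropping to 0 → total 110, payoff 127. Profitable deviation.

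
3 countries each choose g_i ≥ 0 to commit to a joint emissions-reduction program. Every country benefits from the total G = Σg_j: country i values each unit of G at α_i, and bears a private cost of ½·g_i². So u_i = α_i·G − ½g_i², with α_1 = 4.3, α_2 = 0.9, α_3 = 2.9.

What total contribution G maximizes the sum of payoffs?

24.3

Planner FOC: ∂(Σu_j)/∂g_i = (Σα_j) − g_i = 0, so g_i^SO = Σα_j = 8.1 for every i; G^SO = 24.3.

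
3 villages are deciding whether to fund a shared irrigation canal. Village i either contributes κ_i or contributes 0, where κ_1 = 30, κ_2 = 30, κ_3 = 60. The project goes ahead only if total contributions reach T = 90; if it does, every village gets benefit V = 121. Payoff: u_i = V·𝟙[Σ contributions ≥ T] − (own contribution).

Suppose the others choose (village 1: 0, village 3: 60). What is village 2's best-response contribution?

30

Others' total = 60. Contributing 30 brings total to 90 ≥ 90: gain V − κ_2 = 91.
Best response: 30.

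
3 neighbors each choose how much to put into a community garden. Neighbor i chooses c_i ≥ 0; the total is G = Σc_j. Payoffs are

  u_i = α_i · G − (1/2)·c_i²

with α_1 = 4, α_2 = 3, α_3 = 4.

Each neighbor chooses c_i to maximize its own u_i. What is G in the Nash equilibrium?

Neighbor i's FOC: ∂u_i/∂c_i = α_i − c_i = 0, so c_i* = α_i.
NE contributions = (4, 3, 4); G = 11.

11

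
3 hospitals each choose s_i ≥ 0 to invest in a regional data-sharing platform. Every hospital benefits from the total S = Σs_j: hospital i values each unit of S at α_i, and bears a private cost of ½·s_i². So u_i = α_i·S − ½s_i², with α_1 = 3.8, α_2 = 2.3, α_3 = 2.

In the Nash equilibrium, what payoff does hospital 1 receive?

23.56

Hospital i's FOC: ∂u_i/∂s_i = α_i − s_i = 0, so s_i* = α_i.
NE contributions = (3.8, 2.3, 2); S = 8.1.
u_1 = α_1·S − ½·(s_1)² = 3.8·8.1 − ½·3.8² = 23.56.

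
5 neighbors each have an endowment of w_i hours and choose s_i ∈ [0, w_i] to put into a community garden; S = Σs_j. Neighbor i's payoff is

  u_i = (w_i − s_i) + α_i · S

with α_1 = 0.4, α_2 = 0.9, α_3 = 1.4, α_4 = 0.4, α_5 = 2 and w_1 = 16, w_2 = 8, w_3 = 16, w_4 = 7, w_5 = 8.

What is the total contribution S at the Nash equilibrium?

∂u_i/∂s_i = α_i − 1, so neighbor i contributes w_i if α_i > 1, else 0.
α_i > 1 for i ∈ {3, 5}; NE contributions (0, 0, 16, 0, 8), S = 24.

24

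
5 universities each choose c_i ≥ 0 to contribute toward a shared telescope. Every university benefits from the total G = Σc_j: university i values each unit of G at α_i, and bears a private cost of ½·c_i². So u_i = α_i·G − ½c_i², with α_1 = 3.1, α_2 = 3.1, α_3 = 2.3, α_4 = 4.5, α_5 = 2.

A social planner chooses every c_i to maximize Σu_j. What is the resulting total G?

Planner FOC: ∂(Σu_j)/∂c_i = (Σα_j) − c_i = 0, so c_i^SO = Σα_j = 15 for every i; G^SO = 75.

75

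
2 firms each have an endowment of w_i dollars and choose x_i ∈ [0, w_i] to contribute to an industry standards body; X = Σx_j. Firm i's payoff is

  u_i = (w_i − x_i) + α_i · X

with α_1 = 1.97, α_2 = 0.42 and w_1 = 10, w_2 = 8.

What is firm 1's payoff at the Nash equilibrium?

19.7

∂u_i/∂x_i = α_i − 1, so firm i contributes w_i if α_i > 1, else 0.
α_i > 1 for i ∈ {1}; NE contributions (10, 0), X = 10.
u_1 = (10 − 10) + 1.97·10 = 19.7.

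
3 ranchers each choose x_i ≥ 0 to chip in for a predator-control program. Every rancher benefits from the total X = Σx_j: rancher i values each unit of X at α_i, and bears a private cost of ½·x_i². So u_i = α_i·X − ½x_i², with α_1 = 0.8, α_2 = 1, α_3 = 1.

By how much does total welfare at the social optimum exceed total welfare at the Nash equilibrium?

5.24

Rancher i's FOC: ∂u_i/∂x_i = α_i − x_i = 0, so x_i* = α_i.
NE contributions = (0.8, 1, 1); X = 2.8.
W^NE = (Σα)·X − ½Σα_i² = 2.8² − ½·2.64 = 6.52.
Planner sets x_i = Σα_j = 2.8 for every i, so X^SO = 3·2.8 = 8.4.
W^SO = (Σα)·X^SO − ½·3·(Σα)² = (3/2)·2.8² = 11.76.
Deadweight loss = W^SO − W^NE = 5.24.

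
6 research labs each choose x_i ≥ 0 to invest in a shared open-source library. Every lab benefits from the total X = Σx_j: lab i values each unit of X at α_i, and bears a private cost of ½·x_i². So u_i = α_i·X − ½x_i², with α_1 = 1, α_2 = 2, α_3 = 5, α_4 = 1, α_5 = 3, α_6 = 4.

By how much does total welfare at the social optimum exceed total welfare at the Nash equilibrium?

Lab i's FOC: ∂u_i/∂x_i = α_i − x_i = 0, so x_i* = α_i.
NE contributions = (1, 2, 5, 1, 3, 4); X = 16.
W^NE = (Σα)·X − ½Σα_i² = 16² − ½·56 = 228.
Planner sets x_i = Σα_j = 16 for every i, so X^SO = 6·16 = 96.
W^SO = (Σα)·X^SO − ½·6·(Σα)² = (6/2)·16² = 768.
Deadweight loss = W^SO − W^NE = 540.

540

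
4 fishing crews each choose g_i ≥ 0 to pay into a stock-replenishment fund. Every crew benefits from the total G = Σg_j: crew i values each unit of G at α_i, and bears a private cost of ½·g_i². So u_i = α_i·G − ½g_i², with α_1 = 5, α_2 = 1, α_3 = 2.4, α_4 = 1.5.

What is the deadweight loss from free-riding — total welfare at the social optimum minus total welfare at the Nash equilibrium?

Crew i's FOC: ∂u_i/∂g_i = α_i − g_i = 0, so g_i* = α_i.
NE contributions = (5, 1, 2.4, 1.5); G = 9.9.
W^NE = (Σα)·G − ½Σα_i² = 9.9² − ½·34.01 = 81.005.
Planner sets g_i = Σα_j = 9.9 for every i, so G^SO = 4·9.9 = 39.6.
W^SO = (Σα)·G^SO − ½·4·(Σα)² = (4/2)·9.9² = 196.02.
Deadweight loss = W^SO − W^NE = 115.015.

115.015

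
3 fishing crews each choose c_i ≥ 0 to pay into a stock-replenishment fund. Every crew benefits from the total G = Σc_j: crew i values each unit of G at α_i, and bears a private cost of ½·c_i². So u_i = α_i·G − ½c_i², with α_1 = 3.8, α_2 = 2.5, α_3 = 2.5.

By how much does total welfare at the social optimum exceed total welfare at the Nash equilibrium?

Crew i's FOC: ∂u_i/∂c_i = α_i − c_i = 0, so c_i* = α_i.
NE contributions = (3.8, 2.5, 2.5); G = 8.8.
W^NE = (Σα)·G − ½Σα_i² = 8.8² − ½·26.94 = 63.97.
Planner sets c_i = Σα_j = 8.8 for every i, so G^SO = 3·8.8 = 26.4.
W^SO = (Σα)·G^SO − ½·3·(Σα)² = (3/2)·8.8² = 116.16.
Deadweight loss = W^SO − W^NE = 52.19.

52.19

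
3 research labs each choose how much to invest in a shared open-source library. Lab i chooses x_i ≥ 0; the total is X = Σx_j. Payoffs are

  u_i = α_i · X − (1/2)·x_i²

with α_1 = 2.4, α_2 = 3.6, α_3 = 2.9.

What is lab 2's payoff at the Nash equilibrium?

Lab i's FOC: ∂u_i/∂x_i = α_i − x_i = 0, so x_i* = α_i.
NE contributions = (2.4, 3.6, 2.9); X = 8.9.
u_2 = α_2·X − ½·(x_2)² = 3.6·8.9 − ½·3.6² = 25.56.

25.56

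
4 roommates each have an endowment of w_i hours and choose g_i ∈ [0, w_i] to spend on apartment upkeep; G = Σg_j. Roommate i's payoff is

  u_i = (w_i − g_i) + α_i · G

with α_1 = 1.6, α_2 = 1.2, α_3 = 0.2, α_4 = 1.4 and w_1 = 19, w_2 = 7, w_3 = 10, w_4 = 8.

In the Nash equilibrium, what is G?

34

∂u_i/∂g_i = α_i − 1, so roommate i contributes w_i if α_i > 1, else 0.
α_i > 1 for i ∈ {1, 2, 4}; NE contributions (19, 7, 0, 8), G = 34.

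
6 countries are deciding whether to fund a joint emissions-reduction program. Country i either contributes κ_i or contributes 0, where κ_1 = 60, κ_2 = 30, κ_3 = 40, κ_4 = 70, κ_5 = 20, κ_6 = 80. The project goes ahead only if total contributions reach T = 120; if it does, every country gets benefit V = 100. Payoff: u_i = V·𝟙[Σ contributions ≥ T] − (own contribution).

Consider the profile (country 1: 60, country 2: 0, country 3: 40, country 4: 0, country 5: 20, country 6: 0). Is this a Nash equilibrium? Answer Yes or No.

Total = 120 ≥ 120: provided.
Country 1 (pledges 60, payoff 40): dropping to 0 → total 60, payoff 0. No gain.
Country 2 (pledges 0, payoff 100): pledging 30 → total 150, payoff 70. No gain.
Country 3 (pledges 40, payoff 60): dropping to 0 → total 80, payoff 0. No gain.
Country 4 (pledges 0, payoff 100): pledging 70 → total 190, payoff 30. No gain.
Country 5 (pledges 20, payoff 80): dropping to 0 → total 100, payoff 0. No gain.
Country 6 (pledges 0, payoff 100): pledging 80 → total 200, payoff 20. No gain.

Yes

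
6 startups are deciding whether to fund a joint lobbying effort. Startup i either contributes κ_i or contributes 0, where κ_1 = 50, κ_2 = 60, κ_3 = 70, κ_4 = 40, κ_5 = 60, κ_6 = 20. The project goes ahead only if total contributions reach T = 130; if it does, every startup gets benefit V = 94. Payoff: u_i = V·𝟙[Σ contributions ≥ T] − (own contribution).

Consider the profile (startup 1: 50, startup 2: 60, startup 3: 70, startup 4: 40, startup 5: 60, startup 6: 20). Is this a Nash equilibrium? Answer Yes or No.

No

Total = 300 ≥ 130: provided.
Startup 1 (pledges 50, payoff 44): dropping to 0 → total 250, payoff 94. Profitable deviation.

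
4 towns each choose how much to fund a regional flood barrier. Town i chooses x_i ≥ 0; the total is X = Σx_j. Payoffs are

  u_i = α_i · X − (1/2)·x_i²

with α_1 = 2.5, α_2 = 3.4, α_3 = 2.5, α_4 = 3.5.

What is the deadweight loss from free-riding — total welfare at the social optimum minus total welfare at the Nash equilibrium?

159.765

Town i's FOC: ∂u_i/∂x_i = α_i − x_i = 0, so x_i* = α_i.
NE contributions = (2.5, 3.4, 2.5, 3.5); X = 11.9.
W^NE = (Σα)·X − ½Σα_i² = 11.9² − ½·36.31 = 123.455.
Planner sets x_i = Σα_j = 11.9 for every i, so X^SO = 4·11.9 = 47.6.
W^SO = (Σα)·X^SO − ½·4·(Σα)² = (4/2)·11.9² = 283.22.
Deadweight loss = W^SO − W^NE = 159.765.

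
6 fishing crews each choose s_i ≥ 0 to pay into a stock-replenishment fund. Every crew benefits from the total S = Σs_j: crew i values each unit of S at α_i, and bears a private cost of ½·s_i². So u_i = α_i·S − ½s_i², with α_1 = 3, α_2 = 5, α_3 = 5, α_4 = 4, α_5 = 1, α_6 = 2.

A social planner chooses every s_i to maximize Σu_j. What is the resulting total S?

120

Planner FOC: ∂(Σu_j)/∂s_i = (Σα_j) − s_i = 0, so s_i^SO = Σα_j = 20 for every i; S^SO = 120.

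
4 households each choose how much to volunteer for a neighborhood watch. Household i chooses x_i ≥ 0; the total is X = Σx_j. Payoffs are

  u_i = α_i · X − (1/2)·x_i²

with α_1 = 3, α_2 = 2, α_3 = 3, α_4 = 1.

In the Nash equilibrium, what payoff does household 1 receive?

22.5

Household i's FOC: ∂u_i/∂x_i = α_i − x_i = 0, so x_i* = α_i.
NE contributions = (3, 2, 3, 1); X = 9.
u_1 = α_1·X − ½·(x_1)² = 3·9 − ½·3² = 22.5.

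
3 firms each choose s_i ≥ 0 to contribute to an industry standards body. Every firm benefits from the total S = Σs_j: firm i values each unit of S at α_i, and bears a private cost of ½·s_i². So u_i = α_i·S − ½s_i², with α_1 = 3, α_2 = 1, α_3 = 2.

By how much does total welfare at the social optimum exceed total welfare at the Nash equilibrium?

Firm i's FOC: ∂u_i/∂s_i = α_i − s_i = 0, so s_i* = α_i.
NE contributions = (3, 1, 2); S = 6.
W^NE = (Σα)·S − ½Σα_i² = 6² − ½·14 = 29.
Planner sets s_i = Σα_j = 6 for every i, so S^SO = 3·6 = 18.
W^SO = (Σα)·S^SO − ½·3·(Σα)² = (3/2)·6² = 54.
Deadweight loss = W^SO − W^NE = 25.

25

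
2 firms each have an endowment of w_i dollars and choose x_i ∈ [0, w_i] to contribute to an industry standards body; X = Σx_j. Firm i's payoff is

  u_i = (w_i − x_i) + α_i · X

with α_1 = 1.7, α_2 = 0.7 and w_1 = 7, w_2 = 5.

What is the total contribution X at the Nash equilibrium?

∂u_i/∂x_i = α_i − 1, so firm i contributes w_i if α_i > 1, else 0.
α_i > 1 for i ∈ {1}; NE contributions (7, 0), X = 7.

7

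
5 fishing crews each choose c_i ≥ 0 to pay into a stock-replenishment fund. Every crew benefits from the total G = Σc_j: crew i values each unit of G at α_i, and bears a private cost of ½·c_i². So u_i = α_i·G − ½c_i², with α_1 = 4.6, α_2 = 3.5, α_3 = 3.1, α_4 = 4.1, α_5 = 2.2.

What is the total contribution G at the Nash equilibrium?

17.5

Crew i's FOC: ∂u_i/∂c_i = α_i − c_i = 0, so c_i* = α_i.
NE contributions = (4.6, 3.5, 3.1, 4.1, 2.2); G = 17.5.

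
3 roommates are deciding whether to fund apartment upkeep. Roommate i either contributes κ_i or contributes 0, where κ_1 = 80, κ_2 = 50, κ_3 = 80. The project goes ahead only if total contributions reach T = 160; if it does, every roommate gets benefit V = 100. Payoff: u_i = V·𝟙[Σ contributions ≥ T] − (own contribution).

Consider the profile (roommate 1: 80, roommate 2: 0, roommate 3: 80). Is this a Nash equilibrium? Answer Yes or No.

Yes

Total = 160 ≥ 160: provided.
Roommate 1 (pledges 80, payoff 20): dropping to 0 → total 80, payoff 0. No gain.
Roommate 2 (pledges 0, payoff 100): pledging 50 → total 210, payoff 50. No gain.
Roommate 3 (pledges 80, payoff 20): dropping to 0 → total 80, payoff 0. No gain.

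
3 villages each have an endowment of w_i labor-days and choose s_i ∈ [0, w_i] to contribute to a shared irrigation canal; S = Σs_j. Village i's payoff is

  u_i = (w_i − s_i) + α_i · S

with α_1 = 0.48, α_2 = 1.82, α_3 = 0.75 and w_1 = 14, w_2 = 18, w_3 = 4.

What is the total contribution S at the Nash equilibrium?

∂u_i/∂s_i = α_i − 1, so village i contributes w_i if α_i > 1, else 0.
α_i > 1 for i ∈ {2}; NE contributions (0, 18, 0), S = 18.

18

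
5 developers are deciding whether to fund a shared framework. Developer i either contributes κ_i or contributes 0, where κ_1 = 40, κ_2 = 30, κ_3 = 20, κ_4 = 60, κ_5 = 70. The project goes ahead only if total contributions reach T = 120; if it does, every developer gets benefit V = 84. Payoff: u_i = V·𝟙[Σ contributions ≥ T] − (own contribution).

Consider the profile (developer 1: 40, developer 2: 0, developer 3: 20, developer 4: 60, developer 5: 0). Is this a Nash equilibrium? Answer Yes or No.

Total = 120 ≥ 120: provided.
Developer 1 (pledges 40, payoff 44): dropping to 0 → total 80, payoff 0. No gain.
Developer 2 (pledges 0, payoff 84): pledging 30 → total 150, payoff 54. No gain.
Developer 3 (pledges 20, payoff 64): dropping to 0 → total 100, payoff 0. No gain.
Developer 4 (pledges 60, payoff 24): dropping to 0 → total 60, payoff 0. No gain.
Developer 5 (pledges 0, payoff 84): pledging 70 → total 190, payoff 14. No gain.

Yes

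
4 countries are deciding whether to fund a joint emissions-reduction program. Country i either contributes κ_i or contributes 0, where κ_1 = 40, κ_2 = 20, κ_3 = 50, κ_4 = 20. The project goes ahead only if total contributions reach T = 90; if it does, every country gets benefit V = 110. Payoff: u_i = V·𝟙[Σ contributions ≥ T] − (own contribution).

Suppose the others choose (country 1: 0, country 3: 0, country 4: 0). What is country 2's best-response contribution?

Others' total = 0. Even contributing 20 gives 20 < 90: no benefit either way.
Best response: 0.

0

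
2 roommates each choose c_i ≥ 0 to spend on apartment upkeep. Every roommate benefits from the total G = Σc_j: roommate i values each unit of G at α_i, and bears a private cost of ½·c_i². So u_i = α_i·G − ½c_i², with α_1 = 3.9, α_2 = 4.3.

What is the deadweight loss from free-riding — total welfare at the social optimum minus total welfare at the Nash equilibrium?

16.85

Roommate i's FOC: ∂u_i/∂c_i = α_i − c_i = 0, so c_i* = α_i.
NE contributions = (3.9, 4.3); G = 8.2.
W^NE = (Σα)·G − ½Σα_i² = 8.2² − ½·33.7 = 50.39.
Planner sets c_i = Σα_j = 8.2 for every i, so G^SO = 2·8.2 = 16.4.
W^SO = (Σα)·G^SO − ½·2·(Σα)² = (2/2)·8.2² = 67.24.
Deadweight loss = W^SO − W^NE = 16.85.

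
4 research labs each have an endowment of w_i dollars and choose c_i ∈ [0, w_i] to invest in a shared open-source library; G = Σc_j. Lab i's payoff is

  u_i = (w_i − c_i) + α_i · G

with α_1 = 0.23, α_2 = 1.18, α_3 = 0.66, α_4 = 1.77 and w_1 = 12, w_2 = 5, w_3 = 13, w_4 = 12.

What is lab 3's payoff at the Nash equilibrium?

24.22

∂u_i/∂c_i = α_i − 1, so lab i contributes w_i if α_i > 1, else 0.
α_i > 1 for i ∈ {2, 4}; NE contributions (0, 5, 0, 12), G = 17.
u_3 = (13 − 0) + 0.66·17 = 24.22.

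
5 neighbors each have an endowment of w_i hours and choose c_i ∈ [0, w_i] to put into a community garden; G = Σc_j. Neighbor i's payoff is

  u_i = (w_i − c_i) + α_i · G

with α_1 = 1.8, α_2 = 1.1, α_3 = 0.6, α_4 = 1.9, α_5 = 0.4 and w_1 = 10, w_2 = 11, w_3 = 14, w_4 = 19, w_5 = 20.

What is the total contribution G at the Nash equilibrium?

40

∂u_i/∂c_i = α_i − 1, so neighbor i contributes w_i if α_i > 1, else 0.
α_i > 1 for i ∈ {1, 2, 4}; NE contributions (10, 11, 0, 19, 0), G = 40.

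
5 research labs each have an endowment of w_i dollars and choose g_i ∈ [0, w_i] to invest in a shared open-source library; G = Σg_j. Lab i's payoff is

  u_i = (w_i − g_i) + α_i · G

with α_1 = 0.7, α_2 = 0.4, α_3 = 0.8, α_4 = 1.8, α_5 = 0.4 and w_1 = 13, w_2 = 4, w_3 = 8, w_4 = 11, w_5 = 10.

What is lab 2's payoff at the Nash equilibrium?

8.4

∂u_i/∂g_i = α_i − 1, so lab i contributes w_i if α_i > 1, else 0.
α_i > 1 for i ∈ {4}; NE contributions (0, 0, 0, 11, 0), G = 11.
u_2 = (4 − 0) + 0.4·11 = 8.4.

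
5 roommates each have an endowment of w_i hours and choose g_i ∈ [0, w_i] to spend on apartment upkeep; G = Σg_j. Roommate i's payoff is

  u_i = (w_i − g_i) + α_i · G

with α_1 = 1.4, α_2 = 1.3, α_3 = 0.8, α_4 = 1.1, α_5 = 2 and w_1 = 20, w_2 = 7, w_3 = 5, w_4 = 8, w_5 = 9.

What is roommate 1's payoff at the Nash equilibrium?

∂u_i/∂g_i = α_i − 1, so roommate i contributes w_i if α_i > 1, else 0.
α_i > 1 for i ∈ {1, 2, 4, 5}; NE contributions (20, 7, 0, 8, 9), G = 44.
u_1 = (20 − 20) + 1.4·44 = 61.6.

61.6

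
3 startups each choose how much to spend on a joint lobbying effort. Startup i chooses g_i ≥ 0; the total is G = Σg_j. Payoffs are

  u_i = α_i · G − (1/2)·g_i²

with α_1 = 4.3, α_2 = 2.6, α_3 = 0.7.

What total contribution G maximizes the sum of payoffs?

Planner FOC: ∂(Σu_j)/∂g_i = (Σα_j) − g_i = 0, so g_i^SO = Σα_j = 7.6 for every i; G^SO = 22.8.

22.8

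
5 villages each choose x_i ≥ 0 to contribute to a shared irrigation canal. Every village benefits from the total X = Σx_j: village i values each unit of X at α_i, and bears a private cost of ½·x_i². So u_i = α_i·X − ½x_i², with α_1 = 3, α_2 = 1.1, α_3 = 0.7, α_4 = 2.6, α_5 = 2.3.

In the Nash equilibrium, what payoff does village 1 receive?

Village i's FOC: ∂u_i/∂x_i = α_i − x_i = 0, so x_i* = α_i.
NE contributions = (3, 1.1, 0.7, 2.6, 2.3); X = 9.7.
u_1 = α_1·X − ½·(x_1)² = 3·9.7 − ½·3² = 24.6.

24.6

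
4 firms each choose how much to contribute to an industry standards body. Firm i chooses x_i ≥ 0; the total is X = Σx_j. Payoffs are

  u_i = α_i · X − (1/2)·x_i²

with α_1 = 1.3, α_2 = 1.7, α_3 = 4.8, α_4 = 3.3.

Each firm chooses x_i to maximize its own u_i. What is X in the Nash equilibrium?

Firm i's FOC: ∂u_i/∂x_i = α_i − x_i = 0, so x_i* = α_i.
NE contributions = (1.3, 1.7, 4.8, 3.3); X = 11.1.

11.1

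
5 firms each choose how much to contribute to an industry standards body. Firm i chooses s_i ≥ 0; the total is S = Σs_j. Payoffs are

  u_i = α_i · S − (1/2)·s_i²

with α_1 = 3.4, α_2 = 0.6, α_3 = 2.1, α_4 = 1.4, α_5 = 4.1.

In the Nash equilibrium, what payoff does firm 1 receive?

33.66

Firm i's FOC: ∂u_i/∂s_i = α_i − s_i = 0, so s_i* = α_i.
NE contributions = (3.4, 0.6, 2.1, 1.4, 4.1); S = 11.6.
u_1 = α_1·S − ½·(s_1)² = 3.4·11.6 − ½·3.4² = 33.66.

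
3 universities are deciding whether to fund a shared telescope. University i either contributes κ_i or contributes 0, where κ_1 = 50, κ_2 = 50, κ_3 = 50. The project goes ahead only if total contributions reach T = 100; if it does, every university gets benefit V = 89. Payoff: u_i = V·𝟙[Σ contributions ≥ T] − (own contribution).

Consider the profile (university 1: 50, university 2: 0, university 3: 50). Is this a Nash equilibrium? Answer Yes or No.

Yes

Total = 100 ≥ 100: provided.
University 1 (pledges 50, payoff 39): dropping to 0 → total 50, payoff 0. No gain.
University 2 (pledges 0, payoff 89): pledging 50 → total 150, payoff 39. No gain.
University 3 (pledges 50, payoff 39): dropping to 0 → total 50, payoff 0. No gain.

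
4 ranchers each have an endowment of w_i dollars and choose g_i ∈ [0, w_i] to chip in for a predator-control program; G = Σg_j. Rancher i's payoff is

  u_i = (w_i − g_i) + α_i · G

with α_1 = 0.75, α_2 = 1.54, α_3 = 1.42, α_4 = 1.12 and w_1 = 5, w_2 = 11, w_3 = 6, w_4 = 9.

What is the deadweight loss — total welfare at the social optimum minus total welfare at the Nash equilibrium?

∂u_i/∂g_i = α_i − 1, so rancher i contributes w_i if α_i > 1, else 0.
α_i > 1 for i ∈ {2, 3, 4}; NE contributions (0, 11, 6, 9), G = 26.
W^NE = Σw_i − G^NE + (Σα_i)·G^NE = 31 + 3.83·26 = 130.58.
Planner: ∂(Σu_j)/∂g_i = Σα_j − 1 = 3.83 > 0, so everyone contributes w_i; G^SO = 31, W^SO = 31 + 3.83·31 = 149.73.
Deadweight loss = 19.15.

19.15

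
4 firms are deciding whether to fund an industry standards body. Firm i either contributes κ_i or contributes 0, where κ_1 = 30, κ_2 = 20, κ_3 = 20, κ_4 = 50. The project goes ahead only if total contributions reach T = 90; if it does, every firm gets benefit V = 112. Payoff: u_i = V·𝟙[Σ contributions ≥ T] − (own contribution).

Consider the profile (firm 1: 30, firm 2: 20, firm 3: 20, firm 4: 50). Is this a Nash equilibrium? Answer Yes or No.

Total = 120 ≥ 90: provided.
Firm 1 (pledges 30, payoff 82): dropping to 0 → total 90, payoff 112. Profitable deviation.

No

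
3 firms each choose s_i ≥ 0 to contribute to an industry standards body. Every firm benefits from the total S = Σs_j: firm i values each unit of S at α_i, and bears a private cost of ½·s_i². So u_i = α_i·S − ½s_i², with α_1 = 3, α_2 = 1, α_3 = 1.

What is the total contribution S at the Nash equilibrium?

Firm i's FOC: ∂u_i/∂s_i = α_i − s_i = 0, so s_i* = α_i.
NE contributions = (3, 1, 1); S = 5.

5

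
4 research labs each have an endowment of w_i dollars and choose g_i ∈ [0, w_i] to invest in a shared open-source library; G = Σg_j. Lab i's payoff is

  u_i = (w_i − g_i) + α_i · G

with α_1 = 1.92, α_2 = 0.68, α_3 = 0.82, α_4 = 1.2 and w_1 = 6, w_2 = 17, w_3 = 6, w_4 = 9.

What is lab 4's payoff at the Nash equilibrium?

18

∂u_i/∂g_i = α_i − 1, so lab i contributes w_i if α_i > 1, else 0.
α_i > 1 for i ∈ {1, 4}; NE contributions (6, 0, 0, 9), G = 15.
u_4 = (9 − 9) + 1.2·15 = 18.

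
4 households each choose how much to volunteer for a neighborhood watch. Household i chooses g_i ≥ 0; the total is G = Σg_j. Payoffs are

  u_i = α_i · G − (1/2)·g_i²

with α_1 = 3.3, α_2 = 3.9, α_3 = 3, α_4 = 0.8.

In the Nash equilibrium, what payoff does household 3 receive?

28.5

Household i's FOC: ∂u_i/∂g_i = α_i − g_i = 0, so g_i* = α_i.
NE contributions = (3.3, 3.9, 3, 0.8); G = 11.
u_3 = α_3·G − ½·(g_3)² = 3·11 − ½·3² = 28.5.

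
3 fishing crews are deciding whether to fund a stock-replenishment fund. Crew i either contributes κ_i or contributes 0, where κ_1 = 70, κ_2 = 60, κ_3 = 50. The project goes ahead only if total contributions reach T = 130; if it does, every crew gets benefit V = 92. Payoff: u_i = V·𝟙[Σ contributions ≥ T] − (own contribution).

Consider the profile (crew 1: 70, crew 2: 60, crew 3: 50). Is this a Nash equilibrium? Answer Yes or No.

Total = 180 ≥ 130: provided.
Crew 1 (pledges 70, payoff 22): dropping to 0 → total 110, payoff 0. No gain.
Crew 2 (pledges 60, payoff 32): dropping to 0 → total 120, payoff 0. No gain.
Crew 3 (pledges 50, payoff 42): dropping to 0 → total 130, payoff 92. Profitable deviation.

No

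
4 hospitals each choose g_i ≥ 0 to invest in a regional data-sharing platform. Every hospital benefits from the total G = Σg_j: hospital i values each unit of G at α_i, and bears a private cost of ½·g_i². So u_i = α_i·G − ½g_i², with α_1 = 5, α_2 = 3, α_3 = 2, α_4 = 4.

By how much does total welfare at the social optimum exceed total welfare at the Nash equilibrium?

223

Hospital i's FOC: ∂u_i/∂g_i = α_i − g_i = 0, so g_i* = α_i.
NE contributions = (5, 3, 2, 4); G = 14.
W^NE = (Σα)·G − ½Σα_i² = 14² − ½·54 = 169.
Planner sets g_i = Σα_j = 14 for every i, so G^SO = 4·14 = 56.
W^SO = (Σα)·G^SO − ½·4·(Σα)² = (4/2)·14² = 392.
Deadweight loss = W^SO − W^NE = 223.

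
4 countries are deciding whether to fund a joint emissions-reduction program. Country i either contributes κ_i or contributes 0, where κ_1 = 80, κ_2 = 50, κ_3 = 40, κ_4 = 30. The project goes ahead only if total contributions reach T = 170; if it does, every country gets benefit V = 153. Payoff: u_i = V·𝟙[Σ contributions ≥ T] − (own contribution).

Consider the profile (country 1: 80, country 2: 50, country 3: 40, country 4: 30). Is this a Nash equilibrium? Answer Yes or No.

No

Total = 200 ≥ 170: provided.
Country 1 (pledges 80, payoff 73): dropping to 0 → total 120, payoff 0. No gain.
Country 2 (pledges 50, payoff 103): dropping to 0 → total 150, payoff 0. No gain.
Country 3 (pledges 40, payoff 113): dropping to 0 → total 160, payoff 0. No gain.
Country 4 (pledges 30, payoff 123): dropping to 0 → total 170, payoff 153. Profitable deviation.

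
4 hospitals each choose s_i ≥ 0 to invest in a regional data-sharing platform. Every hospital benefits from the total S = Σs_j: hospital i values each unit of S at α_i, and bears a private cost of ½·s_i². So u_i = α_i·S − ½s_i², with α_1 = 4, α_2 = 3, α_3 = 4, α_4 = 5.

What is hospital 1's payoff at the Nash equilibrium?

56

Hospital i's FOC: ∂u_i/∂s_i = α_i − s_i = 0, so s_i* = α_i.
NE contributions = (4, 3, 4, 5); S = 16.
u_1 = α_1·S − ½·(s_1)² = 4·16 − ½·4² = 56.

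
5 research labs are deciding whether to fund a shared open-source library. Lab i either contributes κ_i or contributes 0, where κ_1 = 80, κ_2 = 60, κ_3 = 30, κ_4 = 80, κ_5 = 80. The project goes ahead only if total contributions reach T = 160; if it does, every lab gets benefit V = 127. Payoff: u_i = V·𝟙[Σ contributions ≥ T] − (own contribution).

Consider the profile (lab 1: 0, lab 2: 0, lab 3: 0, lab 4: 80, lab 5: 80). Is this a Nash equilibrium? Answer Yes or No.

Total = 160 ≥ 160: provided.
Lab 1 (pledges 0, payoff 127): pledging 80 → total 240, payoff 47. No gain.
Lab 2 (pledges 0, payoff 127): pledging 60 → total 220, payoff 67. No gain.
Lab 3 (pledges 0, payoff 127): pledging 30 → total 190, payoff 97. No gain.
Lab 4 (pledges 80, payoff 47): dropping to 0 → total 80, payoff 0. No gain.
Lab 5 (pledges 80, payoff 47): dropping to 0 → total 80, payoff 0. No gain.

Yes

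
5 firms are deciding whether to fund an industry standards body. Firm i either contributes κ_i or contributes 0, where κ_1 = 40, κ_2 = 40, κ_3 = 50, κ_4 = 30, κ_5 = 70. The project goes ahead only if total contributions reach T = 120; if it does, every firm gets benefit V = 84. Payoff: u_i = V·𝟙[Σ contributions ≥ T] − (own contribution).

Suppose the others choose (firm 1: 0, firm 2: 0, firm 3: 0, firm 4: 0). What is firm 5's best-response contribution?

Others' total = 0. Even contributing 70 gives 70 < 120: no benefit either way.
Best response: 0.

0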